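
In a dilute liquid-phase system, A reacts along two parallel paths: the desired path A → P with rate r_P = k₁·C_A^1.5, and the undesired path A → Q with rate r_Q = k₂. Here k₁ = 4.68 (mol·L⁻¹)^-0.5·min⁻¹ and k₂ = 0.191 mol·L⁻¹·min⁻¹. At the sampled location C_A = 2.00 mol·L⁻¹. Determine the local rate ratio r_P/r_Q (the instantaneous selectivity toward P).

S_{P/Q} = r_P/r_Q = (k₁·C_A^1.5)/(k₂) = (k₁/k₂)·C_A^1.5.
= (4.68×2.000^1.5) / (0.191) = 13.24/0.1910 = 69.3.

69.3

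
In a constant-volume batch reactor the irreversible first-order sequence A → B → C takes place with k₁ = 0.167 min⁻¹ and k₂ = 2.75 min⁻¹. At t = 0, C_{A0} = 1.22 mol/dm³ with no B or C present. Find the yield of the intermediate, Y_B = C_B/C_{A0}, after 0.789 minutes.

For first-order series with pure A initially, C_B(t) = k₁C_{A0}/(k₂−k₁)·(e^(−k₁t) − e^(−k₂t)).
e^(−k₁t) = e^(−0.167×0.789) = e^(−0.1318) = 0.8765; e^(−k₂t) = e^(−2.170) = 0.1142.
C_B = 0.167×1.22/(2.75−0.167) × (0.8765−0.1142) = 0.07888×0.7623 = 0.06013 mol/dm³.
Y_B = C_B/C_{A0} = 0.06013/1.22 = 0.0493.

0.0493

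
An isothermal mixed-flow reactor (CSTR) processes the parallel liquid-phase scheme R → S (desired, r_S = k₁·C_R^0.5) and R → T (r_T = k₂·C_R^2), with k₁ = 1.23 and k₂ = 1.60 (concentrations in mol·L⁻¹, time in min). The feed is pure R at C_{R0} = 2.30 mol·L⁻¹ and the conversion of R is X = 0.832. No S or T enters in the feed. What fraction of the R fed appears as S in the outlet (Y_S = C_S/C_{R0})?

Exit C_R = C_{R0}(1−X) = 2.30×0.168 = 0.3864 mol·L⁻¹.
A CSTR operates uniformly at the exit composition, giving r_S = 0.7646 and r_T = 0.2389 (each k·C_R^n at C_R = 0.3864).
Fraction of consumed R going to S: r_S/(r_S+r_T) = 0.7619.
C_S = 0.7619·C_{R0}·X = 0.7619×2.30×0.832 = 1.46 mol·L⁻¹; Y_S = C_S/C_{R0} = 0.634.

0.634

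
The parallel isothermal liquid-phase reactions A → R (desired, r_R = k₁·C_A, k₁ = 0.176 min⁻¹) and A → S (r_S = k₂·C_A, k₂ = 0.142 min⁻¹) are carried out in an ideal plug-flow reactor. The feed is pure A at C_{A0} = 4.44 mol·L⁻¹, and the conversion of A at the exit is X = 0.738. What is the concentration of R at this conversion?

1.81 mol·L⁻¹

C_A = C_{A0}(1−X) = 1.163 mol·L⁻¹.
Both paths are first order in A, so the instantaneous fraction to R is constant: dC_R/d(−C_A) = k₁/(k₁+k₂) = 0.5535.
C_R = 0.5535·(C_{A0}−C_A) = 0.5535×3.277 = 1.81 mol·L⁻¹.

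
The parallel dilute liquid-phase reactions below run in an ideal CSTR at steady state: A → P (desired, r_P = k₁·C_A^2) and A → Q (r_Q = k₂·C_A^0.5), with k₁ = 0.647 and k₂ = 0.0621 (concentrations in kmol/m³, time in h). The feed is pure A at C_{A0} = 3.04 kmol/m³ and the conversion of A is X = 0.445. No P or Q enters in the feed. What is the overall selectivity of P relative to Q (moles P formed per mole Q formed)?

22.8

Exit C_A = C_{A0}(1−X) = 3.04×0.555 = 1.687 kmol/m³.
Rates in a CSTR are evaluated at the outlet concentration: r_P = 0.647×1.687^2 = 1.842, r_Q = 0.0621×1.687^0.5 = 0.08066.
Overall selectivity = C_P/C_Q = r_Pτ/(r_Qτ) = r_P/r_Q = 22.8.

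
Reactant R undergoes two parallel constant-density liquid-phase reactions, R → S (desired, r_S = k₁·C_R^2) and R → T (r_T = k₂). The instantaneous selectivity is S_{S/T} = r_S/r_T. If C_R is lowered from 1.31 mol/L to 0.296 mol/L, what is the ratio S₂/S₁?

0.0511

S_{S/T} = (k₁/k₂)·C_R^2, so S₂/S₁ = (C_{R,2}/C_{R,1})^2.
= (0.296/1.31)^2 = (0.2260)^2 = 0.0511.
Selectivity toward S falls as C_R falls — high-concentration operation is favoured.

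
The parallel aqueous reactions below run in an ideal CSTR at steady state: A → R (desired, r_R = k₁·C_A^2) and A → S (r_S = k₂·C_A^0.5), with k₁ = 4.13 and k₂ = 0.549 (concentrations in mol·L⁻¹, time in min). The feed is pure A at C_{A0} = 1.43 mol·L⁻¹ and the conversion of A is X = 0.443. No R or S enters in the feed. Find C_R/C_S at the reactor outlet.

5.35

Exit C_A = C_{A0}(1−X) = 1.43×0.557 = 0.7965 mol·L⁻¹.
In a CSTR the entire volume is at exit conditions, so r_R = 4.13×0.7965^2 = 2.620 and r_S = 0.549×0.7965^0.5 = 0.4900.
Overall selectivity = C_R/C_S = r_Rτ/(r_Sτ) = r_R/r_S = 5.35.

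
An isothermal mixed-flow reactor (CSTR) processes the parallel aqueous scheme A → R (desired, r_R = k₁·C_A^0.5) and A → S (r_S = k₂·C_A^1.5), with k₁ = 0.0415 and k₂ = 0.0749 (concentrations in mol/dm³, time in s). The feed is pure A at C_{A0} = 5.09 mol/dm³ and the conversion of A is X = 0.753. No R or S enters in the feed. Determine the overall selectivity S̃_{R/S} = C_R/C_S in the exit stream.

Exit C_A = C_{A0}(1−X) = 5.09×0.247 = 1.257 mol/dm³.
Rates in a CSTR are evaluated at the outlet concentration: r_R = 0.0415×1.257^0.5 = 0.04653, r_S = 0.0749×1.257^1.5 = 0.1056.
Overall selectivity = C_R/C_S = r_Rτ/(r_Sτ) = r_R/r_S = 0.441.

0.441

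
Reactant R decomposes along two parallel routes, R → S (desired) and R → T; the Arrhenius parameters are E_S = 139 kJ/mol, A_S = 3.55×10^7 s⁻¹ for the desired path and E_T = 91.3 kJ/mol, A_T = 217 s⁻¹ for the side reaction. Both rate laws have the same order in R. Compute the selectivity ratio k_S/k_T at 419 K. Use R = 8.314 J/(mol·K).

0.185

k_S/k_T = (A_S/A_T)·exp[−(E_S−E_T)/(RT)] = (A_S/A_T)·exp[(E_T−E_S)/(RT)].
(E_T−E_S)/(RT) = (91.3−139)×10³/(8.314×419) = -47700/3484 = -13.69.
k_S/k_T = (3.55×10^7/217)·exp(-13.69) = 1.636×10^5 × 1.130×10^-6 = 0.185.
Since E_S > E_T, raising the temperature improves selectivity toward S.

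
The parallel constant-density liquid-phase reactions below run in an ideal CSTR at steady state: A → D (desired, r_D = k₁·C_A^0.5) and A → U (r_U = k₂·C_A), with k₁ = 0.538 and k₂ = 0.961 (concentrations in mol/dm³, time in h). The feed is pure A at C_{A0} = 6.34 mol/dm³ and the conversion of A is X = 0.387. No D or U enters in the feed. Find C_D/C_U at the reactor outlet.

0.284

Exit C_A = C_{A0}(1−X) = 6.34×0.613 = 3.886 mol/dm³.
A CSTR operates uniformly at the exit composition, giving r_D = 1.061 and r_U = 3.735 (each k·C_A^n at C_A = 3.886).
Overall selectivity = C_D/C_U = r_Dτ/(r_Uτ) = r_D/r_U = 0.284.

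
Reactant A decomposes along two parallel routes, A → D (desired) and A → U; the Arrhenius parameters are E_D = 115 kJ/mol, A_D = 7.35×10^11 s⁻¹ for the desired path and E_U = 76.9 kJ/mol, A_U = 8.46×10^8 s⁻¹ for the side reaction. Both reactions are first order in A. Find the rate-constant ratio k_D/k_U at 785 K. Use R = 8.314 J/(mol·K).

k_D/k_U = (A_D/A_U)·exp[−(E_D−E_U)/(RT)] = (A_D/A_U)·exp[(E_U−E_D)/(RT)].
(E_U−E_D)/(RT) = (76.9−115)×10³/(8.314×785) = -38100/6526 = -5.838.
k_D/k_U = (7.35×10^11/8.46×10^8)·exp(-5.838) = 868.8 × 0.002915 = 2.53.

2.53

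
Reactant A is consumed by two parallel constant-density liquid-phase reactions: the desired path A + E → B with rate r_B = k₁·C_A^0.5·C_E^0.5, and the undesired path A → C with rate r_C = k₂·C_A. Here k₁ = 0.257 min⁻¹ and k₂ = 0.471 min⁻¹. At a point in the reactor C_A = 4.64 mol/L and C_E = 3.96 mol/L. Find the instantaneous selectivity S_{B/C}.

0.504

S_{B/C} = r_B/r_C = (k₁·C_A^0.5·C_E^0.5)/(k₂·C_A) = (k₁/k₂)·C_A^-0.5·C_E^0.5.
= (0.257×4.640^0.5×3.960^0.5) / (0.471×4.640) = 1.102/2.185 = 0.504.
The undesired path is higher order in A, so low C_A (CSTR or dilute feed) favours B.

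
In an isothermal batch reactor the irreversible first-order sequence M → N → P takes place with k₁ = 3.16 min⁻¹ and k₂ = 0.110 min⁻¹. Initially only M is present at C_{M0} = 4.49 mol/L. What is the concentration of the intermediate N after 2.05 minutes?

3.71 mol/L

For first-order series with pure M initially, C_N(t) = k₁C_{M0}/(k₂−k₁)·(e^(−k₁t) − e^(−k₂t)).
e^(−k₁t) = e^(−3.16×2.05) = e^(−6.478) = 0.001537; e^(−k₂t) = e^(−0.2255) = 0.7981.
C_N = 3.16×4.49/(0.110−3.16) × (0.001537−0.7981) = (-4.652)×(-0.7966) = 3.706 mol/L.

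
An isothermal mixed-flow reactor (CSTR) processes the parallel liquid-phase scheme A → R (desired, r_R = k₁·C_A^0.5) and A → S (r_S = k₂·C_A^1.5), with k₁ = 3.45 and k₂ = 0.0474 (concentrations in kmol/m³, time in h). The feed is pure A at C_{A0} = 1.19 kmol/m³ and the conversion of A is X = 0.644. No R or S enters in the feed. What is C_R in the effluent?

0.762 kmol/m³

Exit C_A = C_{A0}(1−X) = 1.19×0.356 = 0.4236 kmol/m³.
A CSTR operates uniformly at the exit composition, giving r_R = 2.246 and r_S = 0.01307 (each k·C_A^n at C_A = 0.4236).
Fraction of consumed A going to R: r_R/(r_R+r_S) = 0.9942.
C_R = 0.9942·C_{A0}·X = 0.9942×1.19×0.644 = 0.762 kmol/m³.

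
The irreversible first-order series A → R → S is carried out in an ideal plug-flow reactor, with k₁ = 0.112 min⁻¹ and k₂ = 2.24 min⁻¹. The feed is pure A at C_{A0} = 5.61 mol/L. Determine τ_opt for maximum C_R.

Setting dC_R/dτ = 0 gives τ_opt = ln(k₂/k₁)/(k₂−k₁).
= ln(2.24/0.112)/(2.24−0.112) = ln(20.00)/2.128 = 2.996/2.128 = 1.41 min.

1.41 min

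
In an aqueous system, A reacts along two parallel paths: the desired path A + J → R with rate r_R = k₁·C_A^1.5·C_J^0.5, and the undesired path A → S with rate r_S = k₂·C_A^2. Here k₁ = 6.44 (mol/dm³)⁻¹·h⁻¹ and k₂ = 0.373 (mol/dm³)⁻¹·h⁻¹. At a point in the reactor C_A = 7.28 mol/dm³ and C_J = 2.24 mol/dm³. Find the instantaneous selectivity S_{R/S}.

9.58

S_{R/S} = r_R/r_S = (k₁·C_A^1.5·C_J^0.5)/(k₂·C_A^2) = (k₁/k₂)·C_A^-0.5·C_J^0.5.
= (6.44×7.280^1.5×2.240^0.5) / (0.373×7.280^2) = 189.3/19.77 = 9.58.
The undesired path is higher order in A, so low C_A (CSTR or dilute feed) favours R.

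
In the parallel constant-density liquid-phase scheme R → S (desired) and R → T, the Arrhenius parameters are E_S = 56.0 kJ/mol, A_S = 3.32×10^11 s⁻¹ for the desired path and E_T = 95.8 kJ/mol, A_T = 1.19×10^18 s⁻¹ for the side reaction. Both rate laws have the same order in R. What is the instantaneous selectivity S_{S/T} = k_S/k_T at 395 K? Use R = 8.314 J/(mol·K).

0.0512

With equal orders, S_{S/T} = k_S/k_T = (A_S/A_T)·exp[(E_T−E_S)/(RT)].
(E_T−E_S)/(RT) = (95.8−56.0)×10³/(8.314×395) = 39800/3284 = 12.12.
k_S/k_T = (3.32×10^11/1.19×10^18)·exp(12.12) = 2.790×10^-7 × 1.834×10^5 = 0.0512.
Since E_S < E_T, lowering the temperature improves selectivity toward S.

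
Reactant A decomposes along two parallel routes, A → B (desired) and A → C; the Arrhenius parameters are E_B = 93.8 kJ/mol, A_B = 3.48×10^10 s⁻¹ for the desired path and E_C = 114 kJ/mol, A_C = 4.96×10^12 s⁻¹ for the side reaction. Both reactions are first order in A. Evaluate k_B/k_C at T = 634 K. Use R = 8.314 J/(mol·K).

k_B/k_C = (A_B/A_C)·exp[−(E_B−E_C)/(RT)] = (A_B/A_C)·exp[(E_C−E_B)/(RT)].
(E_C−E_B)/(RT) = (114−93.8)×10³/(8.314×634) = 20200/5271 = 3.832.
k_B/k_C = (3.48×10^10/4.96×10^12)·exp(3.832) = 0.007016 × 46.17 = 0.324.

0.324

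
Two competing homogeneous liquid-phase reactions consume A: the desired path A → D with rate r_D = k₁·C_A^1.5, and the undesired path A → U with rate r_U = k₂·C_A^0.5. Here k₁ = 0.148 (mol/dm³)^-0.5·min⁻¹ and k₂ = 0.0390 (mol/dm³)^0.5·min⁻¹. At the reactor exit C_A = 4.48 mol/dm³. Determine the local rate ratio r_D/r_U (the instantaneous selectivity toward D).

17.0

S_{D/U} = r_D/r_U = (k₁·C_A^1.5)/(k₂·C_A^0.5) = (k₁/k₂)·C_A.
= (0.148×4.480^1.5) / (0.0390×4.480^0.5) = 1.403/0.08255 = 17.0.
Since the desired path is higher order in A, keeping C_A high (PFR or concentrated feed) favours D.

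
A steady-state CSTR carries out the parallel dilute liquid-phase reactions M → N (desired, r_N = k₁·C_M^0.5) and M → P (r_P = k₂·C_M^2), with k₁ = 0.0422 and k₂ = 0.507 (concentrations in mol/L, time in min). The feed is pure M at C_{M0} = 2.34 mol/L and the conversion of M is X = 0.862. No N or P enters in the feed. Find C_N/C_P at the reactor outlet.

Exit C_M = C_{M0}(1−X) = 2.34×0.138 = 0.3229 mol/L.
Rates in a CSTR are evaluated at the outlet concentration: r_N = 0.0422×0.3229^0.5 = 0.02398, r_P = 0.507×0.3229^2 = 0.05287.
Overall selectivity = C_N/C_P = r_Nτ/(r_Pτ) = r_N/r_P = 0.454.

0.454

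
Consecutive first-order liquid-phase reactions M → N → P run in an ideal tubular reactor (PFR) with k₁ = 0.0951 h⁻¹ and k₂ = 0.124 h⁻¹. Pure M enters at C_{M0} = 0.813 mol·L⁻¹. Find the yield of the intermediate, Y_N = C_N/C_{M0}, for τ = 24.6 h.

0.161

The intermediate concentration in a first-order A→B→C sequence is C_N = k₁C_{M0}(e^(−k₁τ) − e^(−k₂τ))/(k₂−k₁).
e^(−k₁τ) = e^(−0.0951×24.6) = e^(−2.339) = 0.09638; e^(−k₂τ) = e^(−3.050) = 0.04734.
C_N = 0.0951×0.813/(0.124−0.0951) × (0.09638−0.04734) = 2.675×0.04904 = 0.1312 mol·L⁻¹.
Y_N = C_N/C_{M0} = 0.1312/0.813 = 0.161.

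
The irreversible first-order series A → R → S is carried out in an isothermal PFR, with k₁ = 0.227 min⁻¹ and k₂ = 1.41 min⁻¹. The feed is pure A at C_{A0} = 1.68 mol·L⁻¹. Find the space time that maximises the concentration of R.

1.54 min

For first-order series the maximum of C_R occurs at τ_opt = ln(k₂/k₁)/(k₂−k₁).
= ln(1.41/0.227)/(1.41−0.227) = ln(6.211)/1.183 = 1.826/1.183 = 1.54 min.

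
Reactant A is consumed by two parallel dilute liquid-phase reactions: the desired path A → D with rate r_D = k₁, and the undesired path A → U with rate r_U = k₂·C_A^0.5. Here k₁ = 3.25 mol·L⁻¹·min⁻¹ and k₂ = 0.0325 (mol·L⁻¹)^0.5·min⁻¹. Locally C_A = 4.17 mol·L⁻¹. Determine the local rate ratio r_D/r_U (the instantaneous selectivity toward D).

49.0

S_{D/U} = r_D/r_U = (k₁)/(k₂·C_A^0.5) = (k₁/k₂)·C_A^-0.5.
= (3.25) / (0.0325×4.170^0.5) = 3.250/0.06637 = 49.0.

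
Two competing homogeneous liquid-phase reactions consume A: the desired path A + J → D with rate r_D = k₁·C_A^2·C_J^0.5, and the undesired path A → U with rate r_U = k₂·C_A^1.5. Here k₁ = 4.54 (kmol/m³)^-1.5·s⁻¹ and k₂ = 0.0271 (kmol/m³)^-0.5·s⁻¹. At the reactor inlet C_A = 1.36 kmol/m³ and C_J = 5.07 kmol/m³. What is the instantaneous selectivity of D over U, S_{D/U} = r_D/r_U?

440

S_{D/U} = r_D/r_U = (k₁·C_A^2·C_J^0.5)/(k₂·C_A^1.5) = (k₁/k₂)·C_A^0.5·C_J^0.5.
= (4.54×1.360^2×5.070^0.5) / (0.0271×1.360^1.5) = 18.91/0.04298 = 440.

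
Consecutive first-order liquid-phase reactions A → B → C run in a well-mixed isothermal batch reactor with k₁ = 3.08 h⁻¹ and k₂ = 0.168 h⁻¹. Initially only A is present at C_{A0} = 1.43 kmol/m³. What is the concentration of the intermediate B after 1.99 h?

1.08 kmol/m³

For first-order series with pure A initially, C_B(t) = k₁C_{A0}/(k₂−k₁)·(e^(−k₁t) − e^(−k₂t)).
e^(−k₁t) = e^(−3.08×1.99) = e^(−6.129) = 0.002178; e^(−k₂t) = e^(−0.3343) = 0.7158.
C_B = 3.08×1.43/(0.168−3.08) × (0.002178−0.7158) = (-1.512)×(-0.7136) = 1.079 kmol/m³.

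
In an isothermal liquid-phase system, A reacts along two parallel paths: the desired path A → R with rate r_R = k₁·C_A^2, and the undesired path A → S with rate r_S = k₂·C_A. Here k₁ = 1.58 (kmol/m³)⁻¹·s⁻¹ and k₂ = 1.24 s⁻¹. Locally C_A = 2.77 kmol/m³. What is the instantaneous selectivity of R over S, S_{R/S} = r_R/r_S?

3.53

S_{R/S} = r_R/r_S = (k₁·C_A^2)/(k₂·C_A) = (k₁/k₂)·C_A.
= (1.58×2.770^2) / (1.24×2.770) = 12.12/3.435 = 3.53.
Since the desired path is higher order in A, keeping C_A high (PFR or concentrated feed) favours R.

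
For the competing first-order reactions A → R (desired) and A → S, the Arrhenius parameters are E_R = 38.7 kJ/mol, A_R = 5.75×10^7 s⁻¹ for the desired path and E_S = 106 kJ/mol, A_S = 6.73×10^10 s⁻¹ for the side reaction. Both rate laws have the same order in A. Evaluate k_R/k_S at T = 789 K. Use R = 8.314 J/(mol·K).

24.4

k_R/k_S = (A_R/A_S)·exp[−(E_R−E_S)/(RT)] = (A_R/A_S)·exp[(E_S−E_R)/(RT)].
(E_S−E_R)/(RT) = (106−38.7)×10³/(8.314×789) = 67300/6560 = 10.26.
k_R/k_S = (5.75×10^7/6.73×10^10)·exp(10.26) = 8.544×10^-4 × 28554 = 24.4.
Since E_R < E_S, lowering the temperature improves selectivity toward R.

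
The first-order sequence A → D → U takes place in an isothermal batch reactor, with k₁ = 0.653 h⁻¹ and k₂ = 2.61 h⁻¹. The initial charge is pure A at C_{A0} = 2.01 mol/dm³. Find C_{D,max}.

0.317 mol/dm³

At the optimum, C_{D,max}/C_{A0} = (k₁/k₂)^[k₂/(k₂−k₁)].
= (0.653/2.61)^(2.61/(2.61−0.653)) = (0.2502)^(1.334) = 0.1576.
C_{D,max} = 0.1576×2.01 = 0.317 mol/dm³.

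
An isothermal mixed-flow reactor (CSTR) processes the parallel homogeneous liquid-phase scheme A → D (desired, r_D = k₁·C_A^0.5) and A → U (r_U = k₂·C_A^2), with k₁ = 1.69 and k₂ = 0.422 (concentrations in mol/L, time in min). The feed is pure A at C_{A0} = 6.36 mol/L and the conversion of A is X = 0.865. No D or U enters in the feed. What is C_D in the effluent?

4.59 mol/L

Exit C_A = C_{A0}(1−X) = 6.36×0.135 = 0.8586 mol/L.
A CSTR operates uniformly at the exit composition, giving r_D = 1.566 and r_U = 0.3111 (each k·C_A^n at C_A = 0.8586).
Fraction of consumed A going to D: r_D/(r_D+r_U) = 0.8343.
C_D = 0.8343·C_{A0}·X = 0.8343×6.36×0.865 = 4.59 mol/L.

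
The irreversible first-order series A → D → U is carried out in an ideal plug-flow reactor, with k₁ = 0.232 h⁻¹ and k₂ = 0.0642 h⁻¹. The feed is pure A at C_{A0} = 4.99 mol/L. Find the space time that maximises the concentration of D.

The intermediate peaks when r₁ = r₂, i.e. k₁e^(−k₁τ) = k₂e^(−k₂τ), giving τ_opt = ln(k₂/k₁)/(k₂−k₁).
= ln(0.0642/0.232)/(0.0642−0.232) = ln(0.2767)/-0.1678 = -1.285/-0.1678 = 7.66 h.

7.66 h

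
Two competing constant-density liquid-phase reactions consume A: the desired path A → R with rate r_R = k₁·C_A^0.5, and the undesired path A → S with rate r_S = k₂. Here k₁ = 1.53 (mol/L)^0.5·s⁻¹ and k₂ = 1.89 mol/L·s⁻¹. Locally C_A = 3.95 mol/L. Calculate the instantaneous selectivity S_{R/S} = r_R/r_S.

1.61

S_{R/S} = r_R/r_S = (k₁·C_A^0.5)/(k₂) = (k₁/k₂)·C_A^0.5.
= (1.53×3.950^0.5) / (1.89) = 3.041/1.890 = 1.61.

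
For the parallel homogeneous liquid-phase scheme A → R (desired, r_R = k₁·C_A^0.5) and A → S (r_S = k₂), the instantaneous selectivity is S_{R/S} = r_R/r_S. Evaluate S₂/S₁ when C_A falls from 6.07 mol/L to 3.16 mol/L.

S_{R/S} = (k₁/k₂)·C_A^0.5, so S₂/S₁ = (C_{A,2}/C_{A,1})^0.5.
= (3.16/6.07)^0.5 = (0.5206)^0.5 = 0.722.

0.722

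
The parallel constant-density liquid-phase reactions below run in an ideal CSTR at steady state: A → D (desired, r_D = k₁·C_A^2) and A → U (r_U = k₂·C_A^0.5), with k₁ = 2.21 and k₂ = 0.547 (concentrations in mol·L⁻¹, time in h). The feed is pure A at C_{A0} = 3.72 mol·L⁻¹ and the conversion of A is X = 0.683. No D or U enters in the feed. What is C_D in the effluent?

2.13 mol·L⁻¹

Exit C_A = C_{A0}(1−X) = 3.72×0.317 = 1.179 mol·L⁻¹.
A CSTR operates uniformly at the exit composition, giving r_D = 3.073 and r_U = 0.5940 (each k·C_A^n at C_A = 1.179).
Fraction of consumed A going to D: r_D/(r_D+r_U) = 0.8380.
C_D = 0.8380·C_{A0}·X = 0.8380×3.72×0.683 = 2.13 mol·L⁻¹.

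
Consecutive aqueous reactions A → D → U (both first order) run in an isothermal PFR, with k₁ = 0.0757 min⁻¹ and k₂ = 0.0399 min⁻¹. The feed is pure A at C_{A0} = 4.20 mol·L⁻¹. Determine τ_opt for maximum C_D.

17.9 min

The intermediate peaks when r₁ = r₂, i.e. k₁e^(−k₁τ) = k₂e^(−k₂τ), giving τ_opt = ln(k₂/k₁)/(k₂−k₁).
= ln(0.0399/0.0757)/(0.0399−0.0757) = ln(0.5271)/-0.03580 = -0.6404/-0.03580 = 17.9 min.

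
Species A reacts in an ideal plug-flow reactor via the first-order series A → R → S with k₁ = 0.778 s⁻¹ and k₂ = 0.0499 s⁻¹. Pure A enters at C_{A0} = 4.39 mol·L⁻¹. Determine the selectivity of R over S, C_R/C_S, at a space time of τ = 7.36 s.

Solving the coupled first-order balances gives C_R(τ) = [k₁/(k₂−k₁)]·C_{A0}·(e^(−k₁τ) − e^(−k₂τ)).
e^(−k₁τ) = e^(−0.778×7.36) = e^(−5.726) = 0.003260; e^(−k₂τ) = e^(−0.3673) = 0.6926.
C_R = 0.778×4.39/(0.0499−0.778) × (0.003260−0.6926) = (-4.691)×(-0.6894) = 3.234 mol·L⁻¹.
C_A = C_{A0}e^(−k₁τ) = 0.01431 mol·L⁻¹, so C_S = C_{A0}−C_A−C_R = 1.142 mol·L⁻¹; C_R/C_S = 2.83.

2.83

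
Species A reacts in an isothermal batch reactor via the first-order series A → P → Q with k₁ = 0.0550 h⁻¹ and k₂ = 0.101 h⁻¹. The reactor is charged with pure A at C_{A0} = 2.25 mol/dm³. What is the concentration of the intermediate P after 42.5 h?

0.223 mol/dm³

For first-order series with pure A initially, C_P(t) = k₁C_{A0}/(k₂−k₁)·(e^(−k₁t) − e^(−k₂t)).
e^(−k₁t) = e^(−0.0550×42.5) = e^(−2.337) = 0.09657; e^(−k₂t) = e^(−4.293) = 0.01367.
C_P = 0.0550×2.25/(0.101−0.0550) × (0.09657−0.01367) = 2.690×0.08290 = 0.2230 mol/dm³.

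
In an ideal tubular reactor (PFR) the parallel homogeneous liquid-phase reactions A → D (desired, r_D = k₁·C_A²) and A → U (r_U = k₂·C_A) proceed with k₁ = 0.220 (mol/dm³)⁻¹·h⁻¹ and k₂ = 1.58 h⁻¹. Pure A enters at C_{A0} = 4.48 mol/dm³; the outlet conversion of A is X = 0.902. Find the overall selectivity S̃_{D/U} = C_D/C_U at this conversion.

0.323

C_A = C_{A0}(1−X) = 0.4390 mol/dm³.
Along a PFR/batch, dC_U/dC_A = −r_U/(r_D+r_U) = −k₂/(k₂+k₁·C_A).
Integrating from C_{A0} to C_A: C_U = (1.58/0.220)·ln[(1.58+0.220·4.48)/(1.58+0.220·0.439)] = 7.182·ln(2.566/1.677) = 3.055 mol/dm³.
Then C_D = (C_{A0}−C_A) − C_U = 4.041 − 3.055 = 0.9856 mol/dm³.
S̃_{D/U} = C_D/C_U = 0.9856/3.055 = 0.323.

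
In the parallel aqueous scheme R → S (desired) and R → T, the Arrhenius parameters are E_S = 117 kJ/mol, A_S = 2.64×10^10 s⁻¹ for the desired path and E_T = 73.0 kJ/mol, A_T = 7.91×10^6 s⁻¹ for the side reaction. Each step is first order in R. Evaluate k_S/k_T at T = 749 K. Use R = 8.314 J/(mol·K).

Since both paths have the same order in R, the concentration cancels and S_{S/T} = k_S/k_T = (A_S/A_T)·exp[(E_T−E_S)/(RT)].
(E_T−E_S)/(RT) = (73.0−117)×10³/(8.314×749) = -44000/6227 = -7.066.
k_S/k_T = (2.64×10^10/7.91×10^6)·exp(-7.066) = 3338 × 8.538×10^-4 = 2.85.
Since E_S > E_T, raising the temperature improves selectivity toward S.

2.85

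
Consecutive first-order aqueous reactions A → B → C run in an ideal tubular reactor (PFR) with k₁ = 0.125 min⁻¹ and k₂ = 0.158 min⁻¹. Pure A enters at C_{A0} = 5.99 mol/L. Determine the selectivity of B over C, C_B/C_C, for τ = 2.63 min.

For first-order series with pure A initially, C_B(τ) = k₁C_{A0}/(k₂−k₁)·(e^(−k₁τ) − e^(−k₂τ)).
e^(−k₁τ) = e^(−0.125×2.63) = e^(−0.3287) = 0.7198; e^(−k₂τ) = e^(−0.4155) = 0.6600.
C_B = 0.125×5.99/(0.158−0.125) × (0.7198−0.6600) = 22.69×0.05984 = 1.358 mol/L.
C_A = C_{A0}e^(−k₁τ) = 4.312 mol/L, so C_C = C_{A0}−C_A−C_B = 0.3205 mol/L; C_B/C_C = 4.24.

4.24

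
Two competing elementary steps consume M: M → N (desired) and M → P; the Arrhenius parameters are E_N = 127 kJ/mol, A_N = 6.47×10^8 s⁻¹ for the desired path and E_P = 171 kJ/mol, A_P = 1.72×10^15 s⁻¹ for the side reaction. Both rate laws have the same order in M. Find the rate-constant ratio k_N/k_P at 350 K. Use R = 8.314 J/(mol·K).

1.39

With equal orders, S_{N/P} = k_N/k_P = (A_N/A_P)·exp[(E_P−E_N)/(RT)].
(E_P−E_N)/(RT) = (171−127)×10³/(8.314×350) = 44000/2910 = 15.12.
k_N/k_P = (6.47×10^8/1.72×10^15)·exp(15.12) = 3.762×10^-7 × 3.689×10^6 = 1.39.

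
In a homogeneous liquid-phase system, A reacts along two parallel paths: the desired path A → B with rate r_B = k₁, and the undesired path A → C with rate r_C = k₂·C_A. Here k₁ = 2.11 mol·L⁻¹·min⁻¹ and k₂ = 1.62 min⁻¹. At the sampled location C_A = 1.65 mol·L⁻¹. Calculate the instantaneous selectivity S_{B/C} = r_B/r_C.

0.789

S_{B/C} = r_B/r_C = (k₁)/(k₂·C_A) = (k₁/k₂)·C_A⁻¹.
= (2.11) / (1.62×1.650) = 2.110/2.673 = 0.789.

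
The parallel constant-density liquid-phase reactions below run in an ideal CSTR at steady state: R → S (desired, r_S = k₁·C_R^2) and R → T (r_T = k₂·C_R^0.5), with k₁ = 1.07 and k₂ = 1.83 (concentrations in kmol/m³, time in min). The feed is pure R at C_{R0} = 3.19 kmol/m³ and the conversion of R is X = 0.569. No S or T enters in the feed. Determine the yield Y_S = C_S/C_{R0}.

0.276

Exit C_R = C_{R0}(1−X) = 3.19×0.431 = 1.375 kmol/m³.
In a CSTR the entire volume is at exit conditions, so r_S = 1.07×1.375^2 = 2.023 and r_T = 1.83×1.375^0.5 = 2.146.
Fraction of consumed R going to S: r_S/(r_S+r_T) = 0.4852.
C_S = 0.4852·C_{R0}·X = 0.4852×3.19×0.569 = 0.881 kmol/m³; Y_S = C_S/C_{R0} = 0.276.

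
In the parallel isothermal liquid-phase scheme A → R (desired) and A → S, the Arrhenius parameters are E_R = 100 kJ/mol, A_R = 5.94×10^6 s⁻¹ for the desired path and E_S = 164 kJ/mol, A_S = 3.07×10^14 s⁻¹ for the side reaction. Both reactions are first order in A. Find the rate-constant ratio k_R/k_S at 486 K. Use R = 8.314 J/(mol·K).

0.146

With equal orders, S_{R/S} = k_R/k_S = (A_R/A_S)·exp[(E_S−E_R)/(RT)].
(E_S−E_R)/(RT) = (164−100)×10³/(8.314×486) = 64000/4041 = 15.84.
k_R/k_S = (5.94×10^6/3.07×10^14)·exp(15.84) = 1.935×10^-8 × 7.566×10^6 = 0.146.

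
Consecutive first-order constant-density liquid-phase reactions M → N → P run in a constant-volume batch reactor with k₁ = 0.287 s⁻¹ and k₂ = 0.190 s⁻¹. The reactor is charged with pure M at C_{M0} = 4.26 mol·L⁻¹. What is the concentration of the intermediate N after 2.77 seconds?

For first-order series with pure M initially, C_N(t) = k₁C_{M0}/(k₂−k₁)·(e^(−k₁t) − e^(−k₂t)).
e^(−k₁t) = e^(−0.287×2.77) = e^(−0.7950) = 0.4516; e^(−k₂t) = e^(−0.5263) = 0.5908.
C_N = 0.287×4.26/(0.190−0.287) × (0.4516−0.5908) = (-12.60)×(-0.1392) = 1.755 mol·L⁻¹.

1.75 mol·L⁻¹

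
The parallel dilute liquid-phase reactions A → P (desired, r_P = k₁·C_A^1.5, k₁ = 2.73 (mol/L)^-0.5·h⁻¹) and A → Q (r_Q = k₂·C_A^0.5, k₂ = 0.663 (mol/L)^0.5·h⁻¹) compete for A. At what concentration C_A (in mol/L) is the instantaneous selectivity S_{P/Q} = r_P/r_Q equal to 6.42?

1.56 mol/L

S_{P/Q} = (k₁/k₂)·C_A ⇒ C_A = S·k₂/k₁.
= 6.42×0.663/2.73 = 1.56 mol/L.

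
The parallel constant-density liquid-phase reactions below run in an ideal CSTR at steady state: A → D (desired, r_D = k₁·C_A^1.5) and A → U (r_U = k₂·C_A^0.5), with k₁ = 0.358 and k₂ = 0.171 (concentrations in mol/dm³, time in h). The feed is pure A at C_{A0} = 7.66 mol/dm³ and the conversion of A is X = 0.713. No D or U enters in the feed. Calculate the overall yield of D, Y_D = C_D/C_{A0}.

Exit C_A = C_{A0}(1−X) = 7.66×0.287 = 2.198 mol/dm³.
Rates in a CSTR are evaluated at the outlet concentration: r_D = 0.358×2.198^1.5 = 1.167, r_U = 0.171×2.198^0.5 = 0.2535.
Fraction of consumed A going to D: r_D/(r_D+r_U) = 0.8215.
C_D = 0.8215·C_{A0}·X = 0.8215×7.66×0.713 = 4.49 mol/dm³; Y_D = C_D/C_{A0} = 0.586.

0.586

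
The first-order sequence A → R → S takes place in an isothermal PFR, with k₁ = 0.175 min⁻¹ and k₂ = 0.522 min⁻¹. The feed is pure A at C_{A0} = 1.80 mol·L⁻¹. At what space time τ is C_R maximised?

3.15 min

The intermediate peaks when r₁ = r₂, i.e. k₁e^(−k₁τ) = k₂e^(−k₂τ), giving τ_opt = ln(k₂/k₁)/(k₂−k₁).
= ln(0.522/0.175)/(0.522−0.175) = ln(2.983)/0.3470 = 1.093/0.3470 = 3.15 min.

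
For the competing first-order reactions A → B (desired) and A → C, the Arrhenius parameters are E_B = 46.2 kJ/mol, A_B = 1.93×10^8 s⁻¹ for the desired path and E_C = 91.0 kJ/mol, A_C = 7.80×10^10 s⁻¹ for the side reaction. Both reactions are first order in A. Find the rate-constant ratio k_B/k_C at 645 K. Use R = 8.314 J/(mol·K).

10.5

k_B/k_C = (A_B/A_C)·exp[−(E_B−E_C)/(RT)] = (A_B/A_C)·exp[(E_C−E_B)/(RT)].
(E_C−E_B)/(RT) = (91.0−46.2)×10³/(8.314×645) = 44800/5363 = 8.354.
k_B/k_C = (1.93×10^8/7.80×10^10)·exp(8.354) = 0.002474 × 4248 = 10.5.
Since E_B < E_C, lowering the temperature improves selectivity toward B.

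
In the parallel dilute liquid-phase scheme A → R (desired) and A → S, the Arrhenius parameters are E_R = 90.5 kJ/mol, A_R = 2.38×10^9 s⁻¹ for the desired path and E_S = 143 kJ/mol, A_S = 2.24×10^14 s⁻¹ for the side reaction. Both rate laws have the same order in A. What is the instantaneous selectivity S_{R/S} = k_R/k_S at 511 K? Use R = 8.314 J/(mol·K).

2.47

k_R/k_S = (A_R/A_S)·exp[−(E_R−E_S)/(RT)] = (A_R/A_S)·exp[(E_S−E_R)/(RT)].
(E_S−E_R)/(RT) = (143−90.5)×10³/(8.314×511) = 52500/4248 = 12.36.
k_R/k_S = (2.38×10^9/2.24×10^14)·exp(12.36) = 1.063×10^-5 × 2.327×10^5 = 2.47.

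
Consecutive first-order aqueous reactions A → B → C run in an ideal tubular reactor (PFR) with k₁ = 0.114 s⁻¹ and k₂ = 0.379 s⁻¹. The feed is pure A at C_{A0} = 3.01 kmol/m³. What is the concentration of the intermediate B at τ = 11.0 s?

0.349 kmol/m³

The intermediate concentration in a first-order A→B→C sequence is C_B = k₁C_{A0}(e^(−k₁τ) − e^(−k₂τ))/(k₂−k₁).
e^(−k₁τ) = e^(−0.114×11.0) = e^(−1.254) = 0.2854; e^(−k₂τ) = e^(−4.169) = 0.01547.
C_B = 0.114×3.01/(0.379−0.114) × (0.2854−0.01547) = 1.295×0.2699 = 0.3495 kmol/m³.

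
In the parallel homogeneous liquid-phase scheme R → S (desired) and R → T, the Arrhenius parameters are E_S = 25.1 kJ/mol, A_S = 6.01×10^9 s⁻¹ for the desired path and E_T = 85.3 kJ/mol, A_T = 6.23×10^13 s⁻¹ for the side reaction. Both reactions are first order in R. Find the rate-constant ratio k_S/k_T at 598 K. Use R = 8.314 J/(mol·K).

17.5

Since both paths have the same order in R, the concentration cancels and S_{S/T} = k_S/k_T = (A_S/A_T)·exp[(E_T−E_S)/(RT)].
(E_T−E_S)/(RT) = (85.3−25.1)×10³/(8.314×598) = 60200/4972 = 12.11.
k_S/k_T = (6.01×10^9/6.23×10^13)·exp(12.11) = 9.647×10^-5 × 1.814×10^5 = 17.5.
Since E_S < E_T, lowering the temperature improves selectivity toward S.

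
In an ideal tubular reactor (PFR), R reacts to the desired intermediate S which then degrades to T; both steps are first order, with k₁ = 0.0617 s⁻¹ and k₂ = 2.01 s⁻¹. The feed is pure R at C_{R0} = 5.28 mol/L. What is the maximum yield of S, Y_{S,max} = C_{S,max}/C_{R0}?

For a first-order series the maximum intermediate yield is C_{S,max}/C_{R0} = (k₁/k₂)^[k₂/(k₂−k₁)].
= (0.0617/2.01)^(2.01/(2.01−0.0617)) = (0.03070)^(1.032) = 0.02749.

0.0275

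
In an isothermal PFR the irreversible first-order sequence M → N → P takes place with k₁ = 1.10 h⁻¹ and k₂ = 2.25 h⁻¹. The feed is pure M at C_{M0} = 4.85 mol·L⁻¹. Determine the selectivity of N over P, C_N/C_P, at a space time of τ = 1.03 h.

The intermediate concentration in a first-order A→B→C sequence is C_N = k₁C_{M0}(e^(−k₁τ) − e^(−k₂τ))/(k₂−k₁).
e^(−k₁τ) = e^(−1.10×1.03) = e^(−1.133) = 0.3221; e^(−k₂τ) = e^(−2.317) = 0.09852.
C_N = 1.10×4.85/(2.25−1.10) × (0.3221−0.09852) = 4.639×0.2235 = 1.037 mol·L⁻¹.
C_M = C_{M0}e^(−k₁τ) = 1.562 mol·L⁻¹, so C_P = C_{M0}−C_M−C_N = 2.251 mol·L⁻¹; C_N/C_P = 0.461.

0.461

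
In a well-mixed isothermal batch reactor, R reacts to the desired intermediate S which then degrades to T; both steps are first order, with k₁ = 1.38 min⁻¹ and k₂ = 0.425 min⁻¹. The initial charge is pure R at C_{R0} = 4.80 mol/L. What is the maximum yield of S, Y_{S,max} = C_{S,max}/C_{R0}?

0.592

At the optimum, C_{S,max}/C_{R0} = (k₁/k₂)^[k₂/(k₂−k₁)].
= (1.38/0.425)^(0.425/(0.425−1.38)) = (3.247)^(-0.4450) = 0.5921.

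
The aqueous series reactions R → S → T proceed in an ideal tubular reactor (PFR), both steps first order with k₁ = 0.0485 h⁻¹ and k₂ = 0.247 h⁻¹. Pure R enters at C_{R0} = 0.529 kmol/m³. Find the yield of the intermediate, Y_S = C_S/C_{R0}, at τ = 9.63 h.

For first-order series with pure R initially, C_S(τ) = k₁C_{R0}/(k₂−k₁)·(e^(−k₁τ) − e^(−k₂τ)).
e^(−k₁τ) = e^(−0.0485×9.63) = e^(−0.4671) = 0.6268; e^(−k₂τ) = e^(−2.379) = 0.09268.
C_S = 0.0485×0.529/(0.247−0.0485) × (0.6268−0.09268) = 0.1293×0.5342 = 0.06904 kmol/m³.
Y_S = C_S/C_{R0} = 0.06904/0.529 = 0.131.

0.131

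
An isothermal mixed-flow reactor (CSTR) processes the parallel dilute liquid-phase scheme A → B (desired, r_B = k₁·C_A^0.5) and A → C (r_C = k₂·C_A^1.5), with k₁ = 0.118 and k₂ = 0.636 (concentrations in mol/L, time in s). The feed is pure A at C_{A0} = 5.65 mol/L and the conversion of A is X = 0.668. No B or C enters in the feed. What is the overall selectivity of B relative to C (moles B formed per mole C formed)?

0.0989

Exit C_A = C_{A0}(1−X) = 5.65×0.332 = 1.876 mol/L.
A CSTR operates uniformly at the exit composition, giving r_B = 0.1616 and r_C = 1.634 (each k·C_A^n at C_A = 1.876).
Overall selectivity = C_B/C_C = r_Bτ/(r_Cτ) = r_B/r_C = 0.0989.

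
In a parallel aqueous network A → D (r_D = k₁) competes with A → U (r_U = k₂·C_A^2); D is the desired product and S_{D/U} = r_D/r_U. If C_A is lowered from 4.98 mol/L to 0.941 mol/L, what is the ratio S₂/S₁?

28.0

S_{D/U} = (k₁/k₂)·C_A^-2, so S₂/S₁ = (C_{A,2}/C_{A,1})^-2.
= (0.941/4.98)^(-2) = (0.1890)^(-2) = 28.0.
Selectivity toward D rises as C_A falls — low-concentration operation is favoured.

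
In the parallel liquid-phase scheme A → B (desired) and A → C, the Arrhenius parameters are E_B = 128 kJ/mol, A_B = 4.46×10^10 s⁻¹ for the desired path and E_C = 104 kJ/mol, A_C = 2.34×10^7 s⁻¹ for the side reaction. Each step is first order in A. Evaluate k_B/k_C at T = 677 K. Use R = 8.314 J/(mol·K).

26.8

With equal orders, S_{B/C} = k_B/k_C = (A_B/A_C)·exp[(E_C−E_B)/(RT)].
(E_C−E_B)/(RT) = (104−128)×10³/(8.314×677) = -24000/5629 = -4.264.
k_B/k_C = (4.46×10^10/2.34×10^7)·exp(-4.264) = 1906 × 0.01407 = 26.8.
Since E_B > E_C, raising the temperature improves selectivity toward B.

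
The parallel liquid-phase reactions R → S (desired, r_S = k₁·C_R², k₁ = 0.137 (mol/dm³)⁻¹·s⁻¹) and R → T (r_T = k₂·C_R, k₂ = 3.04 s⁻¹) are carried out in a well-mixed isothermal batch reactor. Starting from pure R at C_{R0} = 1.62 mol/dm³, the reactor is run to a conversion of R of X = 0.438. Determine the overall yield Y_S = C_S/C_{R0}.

C_R = C_{R0}(1−X) = 0.9104 mol/dm³.
Along a PFR/batch, dC_T/dC_R = −r_T/(r_S+r_T) = −k₂/(k₂+k₁·C_R).
Integrating from C_{R0} to C_R: C_T = (3.04/0.137)·ln[(3.04+0.137·1.62)/(3.04+0.137·0.910)] = 22.19·ln(3.262/3.165) = 0.6713 mol/dm³.
Then C_S = (C_{R0}−C_R) − C_T = 0.7096 − 0.6713 = 0.03822 mol/dm³.
Y_S = C_S/C_{R0} = 0.03822/1.62 = 0.0236.

0.0236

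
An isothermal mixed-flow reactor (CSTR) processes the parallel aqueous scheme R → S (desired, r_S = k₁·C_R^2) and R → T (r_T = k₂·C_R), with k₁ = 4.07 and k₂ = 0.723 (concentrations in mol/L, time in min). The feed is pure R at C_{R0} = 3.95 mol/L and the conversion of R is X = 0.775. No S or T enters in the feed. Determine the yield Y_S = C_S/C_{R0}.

Exit C_R = C_{R0}(1−X) = 3.95×0.225 = 0.8887 mol/L.
Rates in a CSTR are evaluated at the outlet concentration: r_S = 4.07×0.8887^2 = 3.215, r_T = 0.723×0.8887 = 0.6426.
Fraction of consumed R going to S: r_S/(r_S+r_T) = 0.8334.
C_S = 0.8334·C_{R0}·X = 0.8334×3.95×0.775 = 2.55 mol/L; Y_S = C_S/C_{R0} = 0.646.

0.646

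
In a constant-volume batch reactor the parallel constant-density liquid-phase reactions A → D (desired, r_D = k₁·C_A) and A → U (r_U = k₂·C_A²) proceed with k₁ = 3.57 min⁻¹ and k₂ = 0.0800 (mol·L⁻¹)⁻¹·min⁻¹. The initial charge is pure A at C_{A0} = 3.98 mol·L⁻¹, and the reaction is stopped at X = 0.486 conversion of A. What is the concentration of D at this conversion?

1.81 mol·L⁻¹

C_A = C_{A0}(1−X) = 2.046 mol·L⁻¹.
Along a PFR/batch, dC_D/dC_A = −r_D/(r_D+r_U) = −k₁/(k₁+k₂·C_A).
Integrating from C_{A0} to C_A: C_D = (3.57/0.0800)·ln[(3.57+0.0800·3.98)/(3.57+0.0800·2.05)] = 44.62·ln(3.888/3.734) = 1.812 mol·L⁻¹.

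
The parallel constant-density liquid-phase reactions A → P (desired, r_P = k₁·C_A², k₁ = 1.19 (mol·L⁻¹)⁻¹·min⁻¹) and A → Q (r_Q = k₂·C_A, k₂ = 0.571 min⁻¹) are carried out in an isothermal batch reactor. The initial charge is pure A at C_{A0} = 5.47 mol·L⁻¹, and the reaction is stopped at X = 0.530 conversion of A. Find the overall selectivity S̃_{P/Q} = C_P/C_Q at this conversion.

8.05

C_A = C_{A0}(1−X) = 2.571 mol·L⁻¹.
Along a PFR/batch, dC_Q/dC_A = −r_Q/(r_P+r_Q) = −k₂/(k₂+k₁·C_A).
Integrating from C_{A0} to C_A: C_Q = (0.571/1.19)·ln[(0.571+1.19·5.47)/(0.571+1.19·2.57)] = 0.4798·ln(7.080/3.630) = 0.3205 mol·L⁻¹.
Then C_P = (C_{A0}−C_A) − C_Q = 2.899 − 0.3205 = 2.579 mol·L⁻¹.
S̃_{P/Q} = C_P/C_Q = 2.579/0.3205 = 8.05.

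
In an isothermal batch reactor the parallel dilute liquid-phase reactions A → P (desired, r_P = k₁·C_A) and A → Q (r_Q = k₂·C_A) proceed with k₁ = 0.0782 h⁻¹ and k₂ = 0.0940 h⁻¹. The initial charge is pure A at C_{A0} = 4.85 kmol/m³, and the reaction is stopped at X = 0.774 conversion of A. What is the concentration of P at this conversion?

1.70 kmol/m³

C_A = C_{A0}(1−X) = 1.096 kmol/m³.
Both paths are first order in A, so the instantaneous fraction to P is constant: dC_P/d(−C_A) = k₁/(k₁+k₂) = 0.4541.
C_P = 0.4541·(C_{A0}−C_A) = 0.4541×3.754 = 1.70 kmol/m³.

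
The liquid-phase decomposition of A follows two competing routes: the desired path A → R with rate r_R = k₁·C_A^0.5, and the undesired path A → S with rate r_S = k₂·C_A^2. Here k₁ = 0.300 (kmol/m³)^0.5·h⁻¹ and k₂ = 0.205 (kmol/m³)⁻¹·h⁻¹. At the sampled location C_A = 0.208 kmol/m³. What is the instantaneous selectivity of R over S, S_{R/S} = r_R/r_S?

S_{R/S} = r_R/r_S = (k₁·C_A^0.5)/(k₂·C_A^2) = (k₁/k₂)·C_A^-1.5.
= (0.300×0.2080^0.5) / (0.205×0.2080^2) = 0.1368/0.008869 = 15.4.

15.4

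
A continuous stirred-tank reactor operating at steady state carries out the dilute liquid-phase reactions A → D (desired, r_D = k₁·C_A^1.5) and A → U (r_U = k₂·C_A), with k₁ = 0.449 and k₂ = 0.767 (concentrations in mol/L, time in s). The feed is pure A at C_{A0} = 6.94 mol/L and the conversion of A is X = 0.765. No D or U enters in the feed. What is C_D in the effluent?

Exit C_A = C_{A0}(1−X) = 6.94×0.235 = 1.631 mol/L.
Rates in a CSTR are evaluated at the outlet concentration: r_D = 0.449×1.631^1.5 = 0.9352, r_U = 0.767×1.631 = 1.251.
Fraction of consumed A going to D: r_D/(r_D+r_U) = 0.4278.
C_D = 0.4278·C_{A0}·X = 0.4278×6.94×0.765 = 2.27 mol/L.

2.27 mol/L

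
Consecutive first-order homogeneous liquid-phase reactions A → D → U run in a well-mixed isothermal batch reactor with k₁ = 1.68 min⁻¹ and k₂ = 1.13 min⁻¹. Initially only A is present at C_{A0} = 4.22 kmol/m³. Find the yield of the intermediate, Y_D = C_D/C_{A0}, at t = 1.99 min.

The intermediate concentration in a first-order A→B→C sequence is C_D = k₁C_{A0}(e^(−k₁t) − e^(−k₂t))/(k₂−k₁).
e^(−k₁t) = e^(−1.68×1.99) = e^(−3.343) = 0.03532; e^(−k₂t) = e^(−2.249) = 0.1055.
C_D = 1.68×4.22/(1.13−1.68) × (0.03532−0.1055) = (-12.89)×(-0.07021) = 0.9051 kmol/m³.
Y_D = C_D/C_{A0} = 0.9051/4.22 = 0.214.

0.214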